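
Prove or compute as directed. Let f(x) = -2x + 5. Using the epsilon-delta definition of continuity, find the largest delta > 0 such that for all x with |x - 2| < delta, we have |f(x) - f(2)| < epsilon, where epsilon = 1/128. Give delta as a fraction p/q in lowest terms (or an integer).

We compute f(2) = -2*(2) + 5 = 1.
|f(x) - f(2)| = |-2x + 5 - (1)| = |-2(x - 2)| = 2|x - 2|.
We need 2|x - 2| < 1/128, i.e. |x - 2| < 1/128 / 2 = 1/256.
So any delta <= 1/256 works. Conversely, if delta > 1/256, then x = 2 + 1/256 satisfies |x - 2| = 1/256 < delta but |f(x) - f(2)| = 2 * 1/256 = 1/128, which is not < 1/128; so no larger delta works.
Hence the largest such delta is 1/256.

1/256


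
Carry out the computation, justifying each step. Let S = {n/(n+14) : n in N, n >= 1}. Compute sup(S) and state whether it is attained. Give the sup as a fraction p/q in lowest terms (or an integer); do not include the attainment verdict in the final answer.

Analysis:
- Values: 1/15, 1/8, 3/17, 2/9, ... strictly increasing.
- Minimum is 1/15 (n=1); inf = 1/15 (attained).
- n/(n+14) = 1 - 14/(n+14) -> 1 from below as n -> infinity, and never equals 1.
- So sup = 1 (not attained).
Conclusion: sup(S) = 1, not attained in S.

1


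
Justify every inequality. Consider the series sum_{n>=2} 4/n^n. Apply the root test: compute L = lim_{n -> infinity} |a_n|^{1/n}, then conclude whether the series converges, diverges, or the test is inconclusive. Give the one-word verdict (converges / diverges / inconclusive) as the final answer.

Let a_n denote the general term. Form |a_n|^(1/n) and simplify:
|a_n|^(1/n) = 2^(2/n)/n
Take the limit as n -> infinity: L = 0.
Since L = 0 < 1, the root test implies convergence.

converges


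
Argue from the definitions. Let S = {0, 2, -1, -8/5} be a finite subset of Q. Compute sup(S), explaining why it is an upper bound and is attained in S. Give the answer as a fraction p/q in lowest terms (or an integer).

S is finite, so sup(S) = max(S).
Sorted decreasing:
2, 0, -1, -8/5
The extremum is 2.
For every x in S, x <= 2. And 2 is in S, so it is attained.
Therefore sup(S) = 2.

2


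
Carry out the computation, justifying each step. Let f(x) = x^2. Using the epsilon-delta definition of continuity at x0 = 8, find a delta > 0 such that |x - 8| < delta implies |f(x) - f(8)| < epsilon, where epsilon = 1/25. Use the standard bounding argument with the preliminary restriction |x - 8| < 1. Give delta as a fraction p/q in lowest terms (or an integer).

Factor: |x^2 - (8)^2| = |x - 8| * |x + 8|.
Impose |x - 8| < 1 first. Then |x + 8| = |(x - 8) + 2*(8)| <= |x - 8| + 2*|8| < 1 + 16 = 17.
So |x^2 - (8)^2| < delta * 17.
We need delta * 17 <= 1/25, i.e. delta <= 1/25/17 = 1/425.
Since 1/425 < 1, this is tighter than 1; take delta = 1/425.
So delta = 1/425 works.

1/425


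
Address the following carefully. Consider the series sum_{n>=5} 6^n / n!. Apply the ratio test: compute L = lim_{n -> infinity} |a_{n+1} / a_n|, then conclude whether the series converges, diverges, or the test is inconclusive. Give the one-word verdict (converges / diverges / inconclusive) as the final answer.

Let a_n denote the general term. Form the ratio a_{n+1}/a_n and simplify:
a_{n+1}/a_n = 6/(n + 1)
Take the limit as n -> infinity: L = 0.
Since L = 0 < 1, the ratio test implies the series converges.

converges


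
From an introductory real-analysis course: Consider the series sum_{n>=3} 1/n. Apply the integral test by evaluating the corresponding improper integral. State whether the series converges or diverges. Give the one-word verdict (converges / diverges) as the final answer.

Let f(x) = 1/x. Then f is positive, continuous, and decreasing on [3, infinity), so the integral test applies.
Compute the improper integral int_{3}^infinity f(x) dx:
  antiderivative F(x) = log(x).
  As x -> infinity, log(x) -> infinity.
  So int = infinity - log(3) = infinity. By the integral test, the series diverges.

diverges


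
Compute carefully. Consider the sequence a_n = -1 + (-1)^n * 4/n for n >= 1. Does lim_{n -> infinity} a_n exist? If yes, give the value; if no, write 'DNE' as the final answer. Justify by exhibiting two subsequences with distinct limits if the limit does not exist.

Examine the behaviour of a_n along subsequences.
Even-n subsequence a_{2k} = -1 + 4/(2k) -> -1. Odd-n subsequence a_{2k+1} = -1 - 4/(2k+1) -> -1. Both tend to -1, which suggests the limit is -1; verify directly.
|a_n - (-1)| = |(-1)^n * 4/n| = 4/n for every n >= 1.
Given epsilon > 0, choose a positive integer N > 4/epsilon. Then for all n >= N, |a_n - (-1)| = 4/n <= 4/N < epsilon.
So by the definition of the limit, lim a_n exists and equals -1.

-1


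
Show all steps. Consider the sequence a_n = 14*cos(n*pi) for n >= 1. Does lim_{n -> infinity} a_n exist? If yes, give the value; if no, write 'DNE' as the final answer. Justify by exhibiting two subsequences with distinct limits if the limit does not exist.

Examine the behaviour of a_n along subsequences.
cos(n*pi) = (-1)^n, so a_n = 14*(-1)^n. a_{2k} = 14 -> 14. a_{2k+1} = -14 -> -14.
Since these two subsequential limits are 14 and -14, distinct, the full sequence cannot converge (a convergent sequence has all subsequences tending to the same limit). So lim a_n does not exist.

DNE


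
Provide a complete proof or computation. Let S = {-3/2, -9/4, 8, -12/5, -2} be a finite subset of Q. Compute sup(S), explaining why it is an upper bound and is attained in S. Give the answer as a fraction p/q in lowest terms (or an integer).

S is finite, so sup(S) = max(S).
Sorted decreasing:
8, -3/2, -2, -9/4, -12/5
The extremum is 8.
For every x in S, x <= 8. And 8 is in S, so it is attained.
Therefore sup(S) = 8.

8


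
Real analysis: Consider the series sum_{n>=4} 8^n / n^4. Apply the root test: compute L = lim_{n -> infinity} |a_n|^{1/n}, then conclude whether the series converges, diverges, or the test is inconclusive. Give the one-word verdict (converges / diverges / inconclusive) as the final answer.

Let a_n denote the general term. Form |a_n|^(1/n) and simplify:
|a_n|^(1/n) = 8/n^(4/n)
Take the limit as n -> infinity: L = 8.
Since L = 8 > 1, the root test implies divergence.

diverges


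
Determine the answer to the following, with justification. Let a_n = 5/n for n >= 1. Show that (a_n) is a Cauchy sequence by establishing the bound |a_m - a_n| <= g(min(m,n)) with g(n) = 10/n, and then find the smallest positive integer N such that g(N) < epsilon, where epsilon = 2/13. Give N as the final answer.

For any m, n >= 1, by the triangle inequality:
|a_m - a_n| = |5/m - 5/n| <= 5*1/m + 5*1/n <= 10/min(m,n).
So g(n) = 10/n bounds the Cauchy difference. Since g(n) -> 0, (a_n) is Cauchy.
Now solve g(N) < 2/13: 10/N < 2/13 <=> N > 10 / (2/13) = 65.
The smallest integer strictly greater than 65 is N = 66.
Check: g(66) = 10/66 = 5/33 < 2/13; g(65) = 2/13 >= 2/13. So N = 66.

66


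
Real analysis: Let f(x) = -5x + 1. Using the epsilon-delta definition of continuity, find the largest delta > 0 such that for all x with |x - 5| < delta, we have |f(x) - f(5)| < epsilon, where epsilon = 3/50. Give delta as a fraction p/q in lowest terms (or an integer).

We compute f(5) = -5*(5) + 1 = -24.
|f(x) - f(5)| = |-5x + 1 - (-24)| = |-5(x - 5)| = 5|x - 5|.
We need 5|x - 5| < 3/50, i.e. |x - 5| < 3/50 / 5 = 3/250.
So any delta <= 3/250 works. Conversely, if delta > 3/250, then x = 5 + 3/250 satisfies |x - 5| = 3/250 < delta but |f(x) - f(5)| = 5 * 3/250 = 3/50, which is not < 3/50; so no larger delta works.
Hence the largest such delta is 3/250.

3/250


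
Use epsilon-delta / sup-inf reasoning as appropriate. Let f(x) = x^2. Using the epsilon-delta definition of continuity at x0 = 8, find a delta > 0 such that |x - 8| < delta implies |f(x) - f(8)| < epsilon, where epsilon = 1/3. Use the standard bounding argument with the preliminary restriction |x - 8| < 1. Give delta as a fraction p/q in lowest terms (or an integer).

Factor: |x^2 - (8)^2| = |x - 8| * |x + 8|.
Impose |x - 8| < 1 first. Then |x + 8| = |(x - 8) + 2*(8)| <= |x - 8| + 2*|8| < 1 + 16 = 17.
So |x^2 - (8)^2| < delta * 17.
We need delta * 17 <= 1/3, i.e. delta <= 1/3/17 = 1/51.
Since 1/51 < 1, this is tighter than 1; take delta = 1/51.
So delta = 1/51 works.

1/51


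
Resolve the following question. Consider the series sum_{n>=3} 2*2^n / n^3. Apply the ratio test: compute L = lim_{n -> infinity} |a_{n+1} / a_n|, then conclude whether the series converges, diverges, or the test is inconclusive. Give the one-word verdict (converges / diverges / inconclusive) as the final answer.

Let a_n denote the general term. Form the ratio a_{n+1}/a_n and simplify:
a_{n+1}/a_n = 2*n^3/(n + 1)^3
Take the limit as n -> infinity: L = 2.
Since L = 2 > 1 (or L = infinity), the ratio test implies the series diverges.

diverges


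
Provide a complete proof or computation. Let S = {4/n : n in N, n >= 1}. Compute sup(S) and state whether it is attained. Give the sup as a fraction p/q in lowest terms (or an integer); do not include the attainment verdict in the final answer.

Analysis:
- Values: 4, 2, 4/3, 1, ... strictly decreasing.
- The maximum is 4 (n=1); sup = 4 (attained).
- The set is bounded below by 0; 4/n -> 0 so 0 is the greatest lower bound.
- 0 is not in the set, so inf = 0 is not attained.
Conclusion: sup(S) = 4, attained in S.

4


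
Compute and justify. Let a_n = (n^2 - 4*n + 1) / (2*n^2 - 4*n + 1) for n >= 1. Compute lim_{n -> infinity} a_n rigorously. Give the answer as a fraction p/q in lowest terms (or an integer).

Divide numerator and denominator by n^2, the highest power:
numerator / n^2 = 1 - 4/n + n^(-2)
denominator / n^2 = 2 - 4/n + n^(-2)
As n -> infinity, all terms of the form c/n^k (k >= 1) tend to 0.
So numerator / n^2 -> 1 and denominator / n^2 -> 2.
Therefore lim a_n = 1/2.

1/2


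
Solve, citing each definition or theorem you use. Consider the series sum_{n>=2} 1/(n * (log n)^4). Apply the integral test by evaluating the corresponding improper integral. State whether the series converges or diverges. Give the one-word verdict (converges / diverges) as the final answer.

Let f(x) = 1/(x*log(x)^4). Then f is positive, continuous, and decreasing on [2, infinity), so the integral test applies.
Compute the improper integral int_{2}^infinity f(x) dx:
  antiderivative F(x) = -1/(3*log(x)^3).
  F(x) -> 0 as x -> infinity.  int = 0 - F(2) = 1/(3*log(2)^3) < infinity. By the integral test, the series converges.

converges


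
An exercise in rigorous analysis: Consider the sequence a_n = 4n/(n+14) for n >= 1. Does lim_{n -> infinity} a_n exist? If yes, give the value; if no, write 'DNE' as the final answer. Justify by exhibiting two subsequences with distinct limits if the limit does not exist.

Examine the behaviour of a_n along subsequences.
Even-n subsequence a_{2k} = 4(2k)/(2k+14) -> 4. Odd-n subsequence a_{2k+1} = 4(2k+1)/(2k+15) -> 4. Both tend to 4, which suggests the limit is 4; verify directly.
|a_n - 4| = |4n - 4(n+14)| / (n+14) = 56/(n+14) < 56/n for every n >= 1.
Given epsilon > 0, choose a positive integer N > 56/epsilon. Then for all n >= N, |a_n - 4| < 56/n <= 56/N < epsilon.
So by the definition of the limit, lim a_n exists and equals 4.

4


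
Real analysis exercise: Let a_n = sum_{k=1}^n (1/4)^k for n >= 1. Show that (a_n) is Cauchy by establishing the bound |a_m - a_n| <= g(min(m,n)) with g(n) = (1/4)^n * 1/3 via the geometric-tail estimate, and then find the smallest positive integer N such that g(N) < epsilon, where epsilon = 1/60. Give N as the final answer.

For m > n >= 1: |a_m - a_n| = sum_{k=n+1}^m (1/4)^k < sum_{k=n+1}^infinity (1/4)^k = (1/4)^(n+1) / (1 - 1/4) = (1/4)^n * (1/4) * (4/3) = (1/4)^n * 1/3.
So g(n) = (1/4)^n / 3. Since g(n) -> 0, (a_n) is Cauchy.
Now solve g(N) < 1/60: (1/4)^N / 3 < 1/60 <=> 4^N > 1 / (3 * 1/60) = 20.
Check powers of 4: 4^2 = 16 <= 20, 4^3 = 64 > 20.
So the smallest such N is 3. Check: g(3) = 1/(3 * 64) = 1/192 < 1/60.

3


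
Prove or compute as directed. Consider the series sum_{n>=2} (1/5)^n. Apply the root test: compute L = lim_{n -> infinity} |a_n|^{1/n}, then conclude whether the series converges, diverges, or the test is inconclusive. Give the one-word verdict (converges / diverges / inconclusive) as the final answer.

Let a_n denote the general term. Form |a_n|^(1/n) and simplify:
|a_n|^(1/n) = 1/5
Take the limit as n -> infinity: L = 1/5.
Since L = 1/5 < 1, the root test implies convergence.

converges


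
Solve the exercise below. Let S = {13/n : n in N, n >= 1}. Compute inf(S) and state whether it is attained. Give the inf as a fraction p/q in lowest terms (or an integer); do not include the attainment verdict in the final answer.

Analysis:
- Values: 13, 13/2, 13/3, 13/4, ... strictly decreasing.
- The maximum is 13 (n=1); sup = 13 (attained).
- The set is bounded below by 0; 13/n -> 0 so 0 is the greatest lower bound.
- 0 is not in the set, so inf = 0 is not attained.
Conclusion: inf(S) = 0, not attained in S.

0


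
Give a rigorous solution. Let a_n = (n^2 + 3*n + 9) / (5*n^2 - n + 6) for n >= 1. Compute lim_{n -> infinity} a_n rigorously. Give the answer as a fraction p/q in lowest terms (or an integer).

Divide numerator and denominator by n^2, the highest power:
numerator / n^2 = 1 + 3/n + 9/n^2
denominator / n^2 = 5 - 1/n + 6/n^2
As n -> infinity, all terms of the form c/n^k (k >= 1) tend to 0.
So numerator / n^2 -> 1 and denominator / n^2 -> 5.
Therefore lim a_n = 1/5.

1/5


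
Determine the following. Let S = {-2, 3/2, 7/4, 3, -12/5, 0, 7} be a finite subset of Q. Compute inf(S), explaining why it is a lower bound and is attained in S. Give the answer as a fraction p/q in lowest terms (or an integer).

S is finite, so inf(S) = min(S).
Sorted increasing:
-12/5, -2, 0, 3/2, 7/4, 3, 7
The extremum is -12/5.
For every x in S, x >= -12/5. And -12/5 is in S, so it is attained.
Therefore inf(S) = -12/5.

-12/5


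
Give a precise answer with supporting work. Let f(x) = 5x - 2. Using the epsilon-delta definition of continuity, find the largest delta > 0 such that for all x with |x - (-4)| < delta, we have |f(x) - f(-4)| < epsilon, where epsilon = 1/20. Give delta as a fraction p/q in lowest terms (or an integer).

We compute f(-4) = 5*(-4) - 2 = -22.
|f(x) - f(-4)| = |5x - 2 - (-22)| = |5(x - (-4))| = 5|x - (-4)|.
We need 5|x - (-4)| < 1/20, i.e. |x - (-4)| < 1/20 / 5 = 1/100.
So any delta <= 1/100 works. Conversely, if delta > 1/100, then x = -4 + 1/100 satisfies |x - (-4)| = 1/100 < delta but |f(x) - f(-4)| = 5 * 1/100 = 1/20, which is not < 1/20; so no larger delta works.
Hence the largest such delta is 1/100.

1/100


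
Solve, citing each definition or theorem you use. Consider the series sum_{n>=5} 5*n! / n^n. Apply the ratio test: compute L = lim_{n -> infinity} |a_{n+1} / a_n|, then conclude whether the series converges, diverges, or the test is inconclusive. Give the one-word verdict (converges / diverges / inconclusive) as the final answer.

Let a_n denote the general term. Form the ratio a_{n+1}/a_n and simplify:
a_{n+1}/a_n = (n/(n + 1))^n
Take the limit as n -> infinity: L = exp(-1).
Since L = exp(-1) < 1, the ratio test implies the series converges.

converges


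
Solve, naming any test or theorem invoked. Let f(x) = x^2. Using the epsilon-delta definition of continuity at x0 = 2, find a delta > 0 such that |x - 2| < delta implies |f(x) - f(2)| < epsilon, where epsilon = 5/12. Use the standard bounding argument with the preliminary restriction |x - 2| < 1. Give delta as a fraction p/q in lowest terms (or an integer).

Factor: |x^2 - (2)^2| = |x - 2| * |x + 2|.
Impose |x - 2| < 1 first. Then |x + 2| = |(x - 2) + 2*(2)| <= |x - 2| + 2*|2| < 1 + 4 = 5.
So |x^2 - (2)^2| < delta * 5.
We need delta * 5 <= 5/12, i.e. delta <= 5/12/5 = 1/12.
Since 1/12 < 1, this is tighter than 1; take delta = 1/12.
So delta = 1/12 works.

1/12


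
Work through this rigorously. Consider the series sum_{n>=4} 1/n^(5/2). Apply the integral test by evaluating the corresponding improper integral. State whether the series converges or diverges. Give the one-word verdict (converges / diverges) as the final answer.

Let f(x) = x^(-5/2). Then f is positive, continuous, and decreasing on [4, infinity), so the integral test applies.
Compute the improper integral int_{4}^infinity f(x) dx:
  antiderivative F(x) = -2/(3*x^(3/2)).
  As x -> infinity, F(x) -> 0 (since p = 5/2 > 1).
  So int = F(infinity) - F(4) = 0 - (-1/12) = 1/12.
  Finite, so by the integral test, the series converges.

converges


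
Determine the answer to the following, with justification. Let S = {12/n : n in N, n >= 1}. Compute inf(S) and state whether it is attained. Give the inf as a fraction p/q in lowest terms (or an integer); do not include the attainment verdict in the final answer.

Analysis:
- Values: 12, 6, 4, 3, ... strictly decreasing.
- The maximum is 12 (n=1); sup = 12 (attained).
- The set is bounded below by 0; 12/n -> 0 so 0 is the greatest lower bound.
- 0 is not in the set, so inf = 0 is not attained.
Conclusion: inf(S) = 0, not attained in S.

0


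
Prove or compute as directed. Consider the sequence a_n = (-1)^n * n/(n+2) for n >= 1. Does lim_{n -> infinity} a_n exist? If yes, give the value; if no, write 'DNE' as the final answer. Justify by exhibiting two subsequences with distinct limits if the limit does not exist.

Examine the behaviour of a_n along subsequences.
a_{2k} = 2k/(2k+2) -> 1. a_{2k+1} = -(2k+1)/(2k+3) -> -1.
Since these two subsequential limits are 1 and -1, distinct, the full sequence cannot converge (a convergent sequence has all subsequences tending to the same limit). So lim a_n does not exist.

DNE


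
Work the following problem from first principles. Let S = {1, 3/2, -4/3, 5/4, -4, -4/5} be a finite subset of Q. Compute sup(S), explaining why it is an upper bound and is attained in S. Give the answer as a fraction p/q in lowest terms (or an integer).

S is finite, so sup(S) = max(S).
Sorted decreasing:
3/2, 5/4, 1, -4/5, -4/3, -4
The extremum is 3/2.
For every x in S, x <= 3/2. And 3/2 is in S, so it is attained.
Therefore sup(S) = 3/2.

3/2


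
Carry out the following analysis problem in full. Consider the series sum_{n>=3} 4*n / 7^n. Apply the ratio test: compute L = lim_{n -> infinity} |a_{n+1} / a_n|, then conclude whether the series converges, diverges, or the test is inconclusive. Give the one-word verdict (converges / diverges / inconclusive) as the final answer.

Let a_n denote the general term. Form the ratio a_{n+1}/a_n and simplify:
a_{n+1}/a_n = (n + 1)/(7*n)
Take the limit as n -> infinity: L = 1/7.
Since L = 1/7 < 1, the ratio test implies the series converges.

converges


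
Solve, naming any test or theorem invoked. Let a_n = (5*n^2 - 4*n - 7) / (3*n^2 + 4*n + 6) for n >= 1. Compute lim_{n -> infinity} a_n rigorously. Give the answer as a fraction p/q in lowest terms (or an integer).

Divide numerator and denominator by n^2, the highest power:
numerator / n^2 = 5 - 4/n - 7/n^2
denominator / n^2 = 3 + 4/n + 6/n^2
As n -> infinity, all terms of the form c/n^k (k >= 1) tend to 0.
So numerator / n^2 -> 5 and denominator / n^2 -> 3.
Therefore lim a_n = 5/3.

5/3


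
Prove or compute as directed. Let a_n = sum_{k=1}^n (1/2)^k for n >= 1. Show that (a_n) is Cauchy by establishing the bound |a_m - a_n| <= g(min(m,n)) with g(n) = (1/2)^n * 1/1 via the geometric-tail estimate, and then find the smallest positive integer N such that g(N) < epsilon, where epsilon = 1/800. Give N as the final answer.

For m > n >= 1: |a_m - a_n| = sum_{k=n+1}^m (1/2)^k < sum_{k=n+1}^infinity (1/2)^k = (1/2)^(n+1) / (1 - 1/2) = (1/2)^n * (1/2) * (2/1) = (1/2)^n * 1/1.
So g(n) = (1/2)^n / 1. Since g(n) -> 0, (a_n) is Cauchy.
Now solve g(N) < 1/800: (1/2)^N / 1 < 1/800 <=> 2^N > 1 / (1 * 1/800) = 800.
Check powers of 2: 2^9 = 512 <= 800, 2^10 = 1024 > 800.
So the smallest such N is 10. Check: g(10) = 1/(1 * 1024) = 1/1024 < 1/800.

10


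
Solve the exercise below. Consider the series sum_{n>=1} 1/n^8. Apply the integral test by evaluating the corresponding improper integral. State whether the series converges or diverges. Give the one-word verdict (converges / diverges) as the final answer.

Let f(x) = x^(-8). Then f is positive, continuous, and decreasing on [1, infinity), so the integral test applies.
Compute the improper integral int_{1}^infinity f(x) dx:
  antiderivative F(x) = -1/(7*x^7).
  As x -> infinity, F(x) -> 0 (since p = 8 > 1).
  So int = F(infinity) - F(1) = 0 - (-1/7) = 1/7.
  Finite, so by the integral test, the series converges.

converges


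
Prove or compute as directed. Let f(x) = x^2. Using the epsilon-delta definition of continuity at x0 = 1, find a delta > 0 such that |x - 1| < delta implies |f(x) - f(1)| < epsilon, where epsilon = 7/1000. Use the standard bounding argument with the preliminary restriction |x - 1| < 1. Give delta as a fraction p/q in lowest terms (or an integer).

Factor: |x^2 - (1)^2| = |x - 1| * |x + 1|.
Impose |x - 1| < 1 first. Then |x + 1| = |(x - 1) + 2*(1)| <= |x - 1| + 2*|1| < 1 + 2 = 3.
So |x^2 - (1)^2| < delta * 3.
We need delta * 3 <= 7/1000, i.e. delta <= 7/1000/3 = 7/3000.
Since 7/3000 < 1, this is tighter than 1; take delta = 7/3000.
So delta = 7/3000 works.

7/3000


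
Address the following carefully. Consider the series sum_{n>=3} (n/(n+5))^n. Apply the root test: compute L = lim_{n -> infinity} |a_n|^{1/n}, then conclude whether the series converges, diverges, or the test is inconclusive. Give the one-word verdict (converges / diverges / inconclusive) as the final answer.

Let a_n denote the general term. Form |a_n|^(1/n) and simplify:
|a_n|^(1/n) = n/(n + 5)
Take the limit as n -> infinity: L = 1.
Since L = 1, the root test is inconclusive. (In fact a_n = (n/(n+5))^n -> e^(-5) != 0, so the nth-term test shows divergence; but the root test itself gives no conclusion.)

inconclusive


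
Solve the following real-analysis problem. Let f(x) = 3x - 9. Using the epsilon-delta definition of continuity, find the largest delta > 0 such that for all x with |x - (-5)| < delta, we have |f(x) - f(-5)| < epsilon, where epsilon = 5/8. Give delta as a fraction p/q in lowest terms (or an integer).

We compute f(-5) = 3*(-5) - 9 = -24.
|f(x) - f(-5)| = |3x - 9 - (-24)| = |3(x - (-5))| = 3|x - (-5)|.
We need 3|x - (-5)| < 5/8, i.e. |x - (-5)| < 5/8 / 3 = 5/24.
So any delta <= 5/24 works. Conversely, if delta > 5/24, then x = -5 + 5/24 satisfies |x - (-5)| = 5/24 < delta but |f(x) - f(-5)| = 3 * 5/24 = 5/8, which is not < 5/8; so no larger delta works.
Hence the largest such delta is 5/24.

5/24


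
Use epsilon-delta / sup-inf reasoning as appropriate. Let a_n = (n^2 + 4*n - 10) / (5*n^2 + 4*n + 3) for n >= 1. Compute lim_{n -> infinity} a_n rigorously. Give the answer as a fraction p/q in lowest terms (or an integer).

Divide numerator and denominator by n^2, the highest power:
numerator / n^2 = 1 + 4/n - 10/n^2
denominator / n^2 = 5 + 4/n + 3/n^2
As n -> infinity, all terms of the form c/n^k (k >= 1) tend to 0.
So numerator / n^2 -> 1 and denominator / n^2 -> 5.
Therefore lim a_n = 1/5.

1/5


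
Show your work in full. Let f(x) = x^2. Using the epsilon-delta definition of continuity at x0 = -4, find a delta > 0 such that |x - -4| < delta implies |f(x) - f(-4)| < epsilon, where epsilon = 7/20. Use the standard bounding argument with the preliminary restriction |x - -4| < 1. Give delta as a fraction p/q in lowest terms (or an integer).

Factor: |x^2 - (-4)^2| = |x - -4| * |x + -4|.
Impose |x - -4| < 1 first. Then |x + -4| = |(x - -4) + 2*(-4)| <= |x - -4| + 2*|-4| < 1 + 8 = 9.
So |x^2 - (-4)^2| < delta * 9.
We need delta * 9 <= 7/20, i.e. delta <= 7/20/9 = 7/180.
Since 7/180 < 1, this is tighter than 1; take delta = 7/180.
So delta = 7/180 works.

7/180


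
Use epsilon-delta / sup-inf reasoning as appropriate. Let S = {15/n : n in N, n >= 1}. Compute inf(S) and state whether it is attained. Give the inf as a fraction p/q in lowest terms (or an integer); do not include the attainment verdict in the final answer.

Analysis:
- Values: 15, 15/2, 5, 15/4, ... strictly decreasing.
- The maximum is 15 (n=1); sup = 15 (attained).
- The set is bounded below by 0; 15/n -> 0 so 0 is the greatest lower bound.
- 0 is not in the set, so inf = 0 is not attained.
Conclusion: inf(S) = 0, not attained in S.

0


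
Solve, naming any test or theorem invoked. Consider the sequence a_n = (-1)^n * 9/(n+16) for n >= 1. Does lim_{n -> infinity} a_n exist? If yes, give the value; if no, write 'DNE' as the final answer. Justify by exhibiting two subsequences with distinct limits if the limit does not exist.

Examine the behaviour of a_n along subsequences.
Even-n subsequence a_{2k} = 9/(2k+16) -> 0. Odd-n subsequence a_{2k+1} = -9/(2k+17) -> 0. Both tend to 0, which suggests the limit is 0; verify directly.
|a_n - 0| = 9/(n+16) < 9/n for every n >= 1.
Given epsilon > 0, choose a positive integer N > 9/epsilon. Then for all n >= N, |a_n| < 9/n <= 9/N < epsilon.
So by the definition of the limit, lim a_n exists and equals 0.

0


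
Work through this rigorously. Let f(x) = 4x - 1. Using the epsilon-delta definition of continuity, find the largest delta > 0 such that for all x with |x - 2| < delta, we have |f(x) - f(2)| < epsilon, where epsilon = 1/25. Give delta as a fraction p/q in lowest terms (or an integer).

We compute f(2) = 4*(2) - 1 = 7.
|f(x) - f(2)| = |4x - 1 - (7)| = |4(x - 2)| = 4|x - 2|.
We need 4|x - 2| < 1/25, i.e. |x - 2| < 1/25 / 4 = 1/100.
So any delta <= 1/100 works. Conversely, if delta > 1/100, then x = 2 + 1/100 satisfies |x - 2| = 1/100 < delta but |f(x) - f(2)| = 4 * 1/100 = 1/25, which is not < 1/25; so no larger delta works.
Hence the largest such delta is 1/100.

1/100


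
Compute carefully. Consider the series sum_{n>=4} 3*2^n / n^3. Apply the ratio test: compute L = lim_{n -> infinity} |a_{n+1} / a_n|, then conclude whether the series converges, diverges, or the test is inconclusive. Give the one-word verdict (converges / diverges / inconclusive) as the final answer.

Let a_n denote the general term. Form the ratio a_{n+1}/a_n and simplify:
a_{n+1}/a_n = 2*n^3/(n + 1)^3
Take the limit as n -> infinity: L = 2.
Since L = 2 > 1 (or L = infinity), the ratio test implies the series diverges.

diverges


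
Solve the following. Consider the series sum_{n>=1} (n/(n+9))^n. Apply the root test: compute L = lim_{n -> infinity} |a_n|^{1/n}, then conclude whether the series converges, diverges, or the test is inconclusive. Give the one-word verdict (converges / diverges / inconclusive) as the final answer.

Let a_n denote the general term. Form |a_n|^(1/n) and simplify:
|a_n|^(1/n) = n/(n + 9)
Take the limit as n -> infinity: L = 1.
Since L = 1, the root test is inconclusive. (In fact a_n = (n/(n+9))^n -> e^(-9) != 0, so the nth-term test shows divergence; but the root test itself gives no conclusion.)

inconclusive


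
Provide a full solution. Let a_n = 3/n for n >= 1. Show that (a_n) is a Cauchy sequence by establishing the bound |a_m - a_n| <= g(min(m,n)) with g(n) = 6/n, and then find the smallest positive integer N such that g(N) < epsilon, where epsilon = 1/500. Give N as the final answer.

For any m, n >= 1, by the triangle inequality:
|a_m - a_n| = |3/m - 3/n| <= 3*1/m + 3*1/n <= 6/min(m,n).
So g(n) = 6/n bounds the Cauchy difference. Since g(n) -> 0, (a_n) is Cauchy.
Now solve g(N) < 1/500: 6/N < 1/500 <=> N > 6 / (1/500) = 3000.
The smallest integer strictly greater than 3000 is N = 3001.
Check: g(3001) = 6/3001 = 6/3001 < 1/500; g(3000) = 1/500 >= 1/500. So N = 3001.

3001


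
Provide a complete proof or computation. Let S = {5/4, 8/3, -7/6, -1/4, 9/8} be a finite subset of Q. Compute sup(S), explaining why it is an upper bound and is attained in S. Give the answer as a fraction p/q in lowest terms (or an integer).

S is finite, so sup(S) = max(S).
Sorted decreasing:
8/3, 5/4, 9/8, -1/4, -7/6
The extremum is 8/3.
For every x in S, x <= 8/3. And 8/3 is in S, so it is attained.
Therefore sup(S) = 8/3.

8/3


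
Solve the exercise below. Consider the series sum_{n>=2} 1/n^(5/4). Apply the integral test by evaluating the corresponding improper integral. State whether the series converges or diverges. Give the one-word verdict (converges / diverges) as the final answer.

Let f(x) = x^(-5/4). Then f is positive, continuous, and decreasing on [2, infinity), so the integral test applies.
Compute the improper integral int_{2}^infinity f(x) dx:
  antiderivative F(x) = -4/x^(1/4).
  As x -> infinity, F(x) -> 0 (since p = 5/4 > 1).
  So int = F(infinity) - F(2) = 0 - (-2*2^(3/4)) = 2*2^(3/4).
  Finite, so by the integral test, the series converges.

converges


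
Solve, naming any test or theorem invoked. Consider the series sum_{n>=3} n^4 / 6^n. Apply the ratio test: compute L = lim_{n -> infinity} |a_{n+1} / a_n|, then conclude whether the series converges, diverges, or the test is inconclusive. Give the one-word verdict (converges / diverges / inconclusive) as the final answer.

Let a_n denote the general term. Form the ratio a_{n+1}/a_n and simplify:
a_{n+1}/a_n = (n + 1)^4/(6*n^4)
Take the limit as n -> infinity: L = 1/6.
Since L = 1/6 < 1, the ratio test implies the series converges.

converges


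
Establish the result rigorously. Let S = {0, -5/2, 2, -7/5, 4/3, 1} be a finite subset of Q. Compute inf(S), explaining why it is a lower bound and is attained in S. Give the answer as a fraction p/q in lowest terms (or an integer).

S is finite, so inf(S) = min(S).
Sorted increasing:
-5/2, -7/5, 0, 1, 4/3, 2
The extremum is -5/2.
For every x in S, x >= -5/2. And -5/2 is in S, so it is attained.
Therefore inf(S) = -5/2.

-5/2


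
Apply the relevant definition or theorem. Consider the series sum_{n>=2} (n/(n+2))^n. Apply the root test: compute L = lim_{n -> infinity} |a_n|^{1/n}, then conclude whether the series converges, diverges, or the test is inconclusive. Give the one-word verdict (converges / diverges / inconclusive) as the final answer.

Let a_n denote the general term. Form |a_n|^(1/n) and simplify:
|a_n|^(1/n) = n/(n + 2)
Take the limit as n -> infinity: L = 1.
Since L = 1, the root test is inconclusive. (In fact a_n = (n/(n+2))^n -> e^(-2) != 0, so the nth-term test shows divergence; but the root test itself gives no conclusion.)

inconclusive


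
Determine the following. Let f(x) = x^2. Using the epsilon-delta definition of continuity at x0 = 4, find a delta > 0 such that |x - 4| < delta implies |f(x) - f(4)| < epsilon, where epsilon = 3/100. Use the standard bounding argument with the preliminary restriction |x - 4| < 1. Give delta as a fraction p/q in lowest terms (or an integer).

Factor: |x^2 - (4)^2| = |x - 4| * |x + 4|.
Impose |x - 4| < 1 first. Then |x + 4| = |(x - 4) + 2*(4)| <= |x - 4| + 2*|4| < 1 + 8 = 9.
So |x^2 - (4)^2| < delta * 9.
We need delta * 9 <= 3/100, i.e. delta <= 3/100/9 = 1/300.
Since 1/300 < 1, this is tighter than 1; take delta = 1/300.
So delta = 1/300 works.

1/300


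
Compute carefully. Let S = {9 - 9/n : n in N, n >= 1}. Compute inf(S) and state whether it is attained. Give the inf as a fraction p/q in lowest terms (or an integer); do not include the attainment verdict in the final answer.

Analysis:
- Values: 0, 9/2, 6, 27/4, ... strictly increasing.
- Minimum is 0 (n=1); inf = 0 (attained).
- 9 - 9/n -> 9 from below; sup = 9, not attained.
Conclusion: inf(S) = 0, attained in S.

0


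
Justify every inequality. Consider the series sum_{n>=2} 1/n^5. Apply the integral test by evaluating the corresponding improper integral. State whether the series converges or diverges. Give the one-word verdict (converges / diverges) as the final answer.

Let f(x) = x^(-5). Then f is positive, continuous, and decreasing on [2, infinity), so the integral test applies.
Compute the improper integral int_{2}^infinity f(x) dx:
  antiderivative F(x) = -1/(4*x^4).
  As x -> infinity, F(x) -> 0 (since p = 5 > 1).
  So int = F(infinity) - F(2) = 0 - (-1/64) = 1/64.
  Finite, so by the integral test, the series converges.

converges


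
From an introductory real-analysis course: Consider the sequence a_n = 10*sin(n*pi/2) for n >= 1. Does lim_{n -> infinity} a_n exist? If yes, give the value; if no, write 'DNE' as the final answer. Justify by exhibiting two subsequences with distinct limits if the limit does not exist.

Examine the behaviour of a_n along subsequences.
a_{4k+1} = 10*sin(pi/2 + 2k*pi) = 10 -> 10. a_{4k+3} = 10*sin(3pi/2 + 2k*pi) = -10 -> -10.
Since these two subsequential limits are 10 and -10, distinct, the full sequence cannot converge (a convergent sequence has all subsequences tending to the same limit). So lim a_n does not exist.

DNE


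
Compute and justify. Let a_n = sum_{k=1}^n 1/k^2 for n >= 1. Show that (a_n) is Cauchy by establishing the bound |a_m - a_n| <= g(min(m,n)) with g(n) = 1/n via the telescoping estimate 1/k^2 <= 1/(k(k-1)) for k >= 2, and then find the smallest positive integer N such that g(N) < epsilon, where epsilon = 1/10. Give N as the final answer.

For m > n >= 1: |a_m - a_n| = sum_{k=n+1}^m 1/k^2.
Use 1/k^2 <= 1/(k(k-1)) = 1/(k-1) - 1/k for k >= 2:
sum_{k=n+1}^m 1/k^2 <= sum_{k=n+1}^m (1/(k-1) - 1/k) = 1/n - 1/m <= 1/n.
By symmetry the same bound holds with n,m swapped, so |a_m - a_n| <= 1/min(m,n) = g(min(m,n)). Since g(n) -> 0, (a_n) is Cauchy.
Now solve g(N) < 1/10: 1/N < 1/10 <=> N > 1/(1/10) = 10.
The smallest integer strictly greater than 10 is N = 11.
Check: g(11) = 1/11 < 1/10; g(10) = 1/10 >= 1/10. So N = 11.

11


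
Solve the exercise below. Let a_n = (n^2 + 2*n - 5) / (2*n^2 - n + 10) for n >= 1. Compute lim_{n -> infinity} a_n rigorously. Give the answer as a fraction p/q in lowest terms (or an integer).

Divide numerator and denominator by n^2, the highest power:
numerator / n^2 = 1 + 2/n - 5/n^2
denominator / n^2 = 2 - 1/n + 10/n^2
As n -> infinity, all terms of the form c/n^k (k >= 1) tend to 0.
So numerator / n^2 -> 1 and denominator / n^2 -> 2.
Therefore lim a_n = 1/2.

1/2


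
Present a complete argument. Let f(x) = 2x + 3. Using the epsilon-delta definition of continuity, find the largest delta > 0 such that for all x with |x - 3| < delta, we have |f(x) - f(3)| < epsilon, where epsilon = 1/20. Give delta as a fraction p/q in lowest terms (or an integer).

We compute f(3) = 2*(3) + 3 = 9.
|f(x) - f(3)| = |2x + 3 - (9)| = |2(x - 3)| = 2|x - 3|.
We need 2|x - 3| < 1/20, i.e. |x - 3| < 1/20 / 2 = 1/40.
So any delta <= 1/40 works. Conversely, if delta > 1/40, then x = 3 + 1/40 satisfies |x - 3| = 1/40 < delta but |f(x) - f(3)| = 2 * 1/40 = 1/20, which is not < 1/20; so no larger delta works.
Hence the largest such delta is 1/40.

1/40


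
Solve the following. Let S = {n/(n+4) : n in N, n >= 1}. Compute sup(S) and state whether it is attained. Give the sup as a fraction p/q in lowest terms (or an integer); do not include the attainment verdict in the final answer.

Analysis:
- Values: 1/5, 1/3, 3/7, 1/2, ... strictly increasing.
- Minimum is 1/5 (n=1); inf = 1/5 (attained).
- n/(n+4) = 1 - 4/(n+4) -> 1 from below as n -> infinity, and never equals 1.
- So sup = 1 (not attained).
Conclusion: sup(S) = 1, not attained in S.

1


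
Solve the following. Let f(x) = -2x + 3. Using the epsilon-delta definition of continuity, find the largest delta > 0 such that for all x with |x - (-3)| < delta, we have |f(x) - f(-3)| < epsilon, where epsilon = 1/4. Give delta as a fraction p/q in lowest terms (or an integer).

We compute f(-3) = -2*(-3) + 3 = 9.
|f(x) - f(-3)| = |-2x + 3 - (9)| = |-2(x - (-3))| = 2|x - (-3)|.
We need 2|x - (-3)| < 1/4, i.e. |x - (-3)| < 1/4 / 2 = 1/8.
So any delta <= 1/8 works. Conversely, if delta > 1/8, then x = -3 + 1/8 satisfies |x - (-3)| = 1/8 < delta but |f(x) - f(-3)| = 2 * 1/8 = 1/4, which is not < 1/4; so no larger delta works.
Hence the largest such delta is 1/8.

1/8


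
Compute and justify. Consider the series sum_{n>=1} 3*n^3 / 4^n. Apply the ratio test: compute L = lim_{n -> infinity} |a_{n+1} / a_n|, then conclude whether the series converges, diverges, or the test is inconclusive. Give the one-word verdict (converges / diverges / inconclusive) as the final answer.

Let a_n denote the general term. Form the ratio a_{n+1}/a_n and simplify:
a_{n+1}/a_n = (n + 1)^3/(4*n^3)
Take the limit as n -> infinity: L = 1/4.
Since L = 1/4 < 1, the ratio test implies the series converges.

converges


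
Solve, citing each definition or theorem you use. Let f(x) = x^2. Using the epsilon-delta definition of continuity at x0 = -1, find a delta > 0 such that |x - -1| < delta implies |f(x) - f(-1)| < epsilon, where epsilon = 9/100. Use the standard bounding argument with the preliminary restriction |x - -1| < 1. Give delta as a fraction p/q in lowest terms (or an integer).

Factor: |x^2 - (-1)^2| = |x - -1| * |x + -1|.
Impose |x - -1| < 1 first. Then |x + -1| = |(x - -1) + 2*(-1)| <= |x - -1| + 2*|-1| < 1 + 2 = 3.
So |x^2 - (-1)^2| < delta * 3.
We need delta * 3 <= 9/100, i.e. delta <= 9/100/3 = 3/100.
Since 3/100 < 1, this is tighter than 1; take delta = 3/100.
So delta = 3/100 works.

3/100


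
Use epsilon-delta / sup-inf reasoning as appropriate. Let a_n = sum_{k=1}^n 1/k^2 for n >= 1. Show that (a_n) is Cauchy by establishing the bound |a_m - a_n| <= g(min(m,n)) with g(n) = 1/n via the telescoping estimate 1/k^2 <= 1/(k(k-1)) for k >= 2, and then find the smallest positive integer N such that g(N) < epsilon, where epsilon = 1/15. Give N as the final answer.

For m > n >= 1: |a_m - a_n| = sum_{k=n+1}^m 1/k^2.
Use 1/k^2 <= 1/(k(k-1)) = 1/(k-1) - 1/k for k >= 2:
sum_{k=n+1}^m 1/k^2 <= sum_{k=n+1}^m (1/(k-1) - 1/k) = 1/n - 1/m <= 1/n.
By symmetry the same bound holds with n,m swapped, so |a_m - a_n| <= 1/min(m,n) = g(min(m,n)). Since g(n) -> 0, (a_n) is Cauchy.
Now solve g(N) < 1/15: 1/N < 1/15 <=> N > 1/(1/15) = 15.
The smallest integer strictly greater than 15 is N = 16.
Check: g(16) = 1/16 < 1/15; g(15) = 1/15 >= 1/15. So N = 16.

16


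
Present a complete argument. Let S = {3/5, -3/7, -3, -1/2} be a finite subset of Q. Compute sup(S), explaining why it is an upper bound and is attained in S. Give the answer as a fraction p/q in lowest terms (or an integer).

S is finite, so sup(S) = max(S).
Sorted decreasing:
3/5, -3/7, -1/2, -3
The extremum is 3/5.
For every x in S, x <= 3/5. And 3/5 is in S, so it is attained.
Therefore sup(S) = 3/5.

3/5


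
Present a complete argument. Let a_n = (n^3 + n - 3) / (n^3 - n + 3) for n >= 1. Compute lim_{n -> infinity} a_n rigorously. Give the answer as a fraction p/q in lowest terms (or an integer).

Divide numerator and denominator by n^3, the highest power:
numerator / n^3 = 1 + n^(-2) - 3/n^3
denominator / n^3 = 1 - 1/n^2 + 3/n^3
As n -> infinity, all terms of the form c/n^k (k >= 1) tend to 0.
So numerator / n^3 -> 1 and denominator / n^3 -> 1.
Therefore lim a_n = 1.

1


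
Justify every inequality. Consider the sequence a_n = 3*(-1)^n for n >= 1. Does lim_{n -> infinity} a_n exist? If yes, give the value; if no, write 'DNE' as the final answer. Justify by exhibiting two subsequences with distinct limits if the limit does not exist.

Examine the behaviour of a_n along subsequences.
Even-n subsequence a_{2k} = 3 -> 3. Odd-n subsequence a_{2k+1} = -3 -> -3.
Since these two subsequential limits are 3 and -3, distinct, the full sequence cannot converge (a convergent sequence has all subsequences tending to the same limit). So lim a_n does not exist.

DNE


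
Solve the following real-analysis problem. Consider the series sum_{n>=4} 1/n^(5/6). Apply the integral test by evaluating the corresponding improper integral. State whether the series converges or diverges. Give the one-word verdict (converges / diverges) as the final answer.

Let f(x) = x^(-5/6). Then f is positive, continuous, and decreasing on [4, infinity), so the integral test applies.
Compute the improper integral int_{4}^infinity f(x) dx:
  antiderivative F(x) = 6*x^(1/6).
  As x -> infinity, F(x) -> infinity (since p = 5/6 < 1).
  So the integral diverges. By the integral test, the series diverges.

diverges


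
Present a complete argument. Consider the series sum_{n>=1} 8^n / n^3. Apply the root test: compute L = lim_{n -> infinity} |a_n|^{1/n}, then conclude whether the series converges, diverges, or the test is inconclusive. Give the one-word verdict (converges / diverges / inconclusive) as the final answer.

Let a_n denote the general term. Form |a_n|^(1/n) and simplify:
|a_n|^(1/n) = 8/n^(3/n)
Take the limit as n -> infinity: L = 8.
Since L = 8 > 1, the root test implies divergence.

diverges
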